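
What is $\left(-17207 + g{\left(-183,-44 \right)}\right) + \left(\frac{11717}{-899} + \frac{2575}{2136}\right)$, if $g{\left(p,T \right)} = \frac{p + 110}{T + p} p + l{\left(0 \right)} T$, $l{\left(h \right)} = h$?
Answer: $- \frac{7531338625121}{435899928} \approx -17278.0$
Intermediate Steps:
$g{\left(p,T \right)} = \frac{p \left(110 + p\right)}{T + p}$ ($g{\left(p,T \right)} = \frac{p + 110}{T + p} p + 0 T = \frac{110 + p}{T + p} p + 0 = \frac{p \left(110 + p\right)}{T + p} + 0 = \frac{p \left(110 + p\right)}{T + p}$)
$\left(-17207 + g{\left(-183,-44 \right)}\right) + \left(\frac{11717}{-899} + \frac{2575}{2136}\right) = \left(-17207 - \frac{183 \left(110 - 183\right)}{-44 - 183}\right) + \left(\frac{11717}{-899} + \frac{2575}{2136}\right) = \left(-17207 - 183 \frac{1}{-227} \left(-73\right)\right) + \left(11717 \left(- \frac{1}{899}\right) + 2575 \cdot \frac{1}{2136}\right) = \left(-17207 - \left(- \frac{183}{227}\right) \left(-73\right)\right) + \left(- \frac{11717}{899} + \frac{2575}{2136}\right) = \left(-17207 - \frac{13359}{227}\right) - \frac{22712587}{1920264} = - \frac{3919348}{227} - \frac{22712587}{1920264} = - \frac{7531338625121}{435899928}$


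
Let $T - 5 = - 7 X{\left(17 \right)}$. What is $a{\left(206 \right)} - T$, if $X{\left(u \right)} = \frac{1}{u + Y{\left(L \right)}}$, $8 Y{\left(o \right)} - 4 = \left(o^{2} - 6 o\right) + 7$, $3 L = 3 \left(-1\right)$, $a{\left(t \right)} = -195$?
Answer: $- \frac{2196}{11} \approx -199.64$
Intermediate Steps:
$L = -1$ ($L = \frac{3 \left(-1\right)}{3} = \frac{1}{3} \left(-3\right) = -1$)
$Y{\left(o \right)} = \frac{11}{8} - \frac{3 o}{4} + \frac{o^{2}}{8}$ ($Y{\left(o \right)} = \frac{1}{2} + \frac{\left(o^{2} - 6 o\right) + 7}{8} = \frac{1}{2} + \frac{7 + o^{2} - 6 o}{8} = \frac{1}{2} + \left(\frac{7}{8} - \frac{3 o}{4} + \frac{o^{2}}{8}\right) = \frac{11}{8} - \frac{3 o}{4} + \frac{o^{2}}{8}$)
$X{\left(u \right)} = \frac{1}{\frac{9}{4} + u}$ ($X{\left(u \right)} = \frac{1}{u + \left(\frac{11}{8} - - \frac{3}{4} + \frac{\left(-1\right)^{2}}{8}\right)} = \frac{1}{u + \left(\frac{11}{8} + \frac{3}{4} + \frac{1}{8} \cdot 1\right)} = \frac{1}{u + \left(\frac{11}{8} + \frac{3}{4} + \frac{1}{8}\right)} = \frac{1}{u + \frac{9}{4}} = \frac{1}{\frac{9}{4} + u}$)
$T = \frac{51}{11}$ ($T = 5 - 7 \frac{4}{9 + 4 \cdot 17} = 5 - 7 \frac{4}{9 + 68} = 5 - 7 \cdot \frac{4}{77} = 5 - 7 \cdot 4 \cdot \frac{1}{77} = 5 - \frac{4}{11} = \frac{51}{11} \approx 4.6364$)
$a{\left(206 \right)} - T = -195 - \frac{51}{11} = - \frac{2196}{11}$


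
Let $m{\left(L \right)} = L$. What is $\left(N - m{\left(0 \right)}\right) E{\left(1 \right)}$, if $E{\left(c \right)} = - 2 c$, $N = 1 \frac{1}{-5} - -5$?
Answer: $- \frac{48}{5} \approx -9.6$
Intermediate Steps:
$N = \frac{24}{5}$ ($N = 1 \left(- \frac{1}{5}\right) + 5 = - \frac{1}{5} + 5 = \frac{24}{5} \approx 4.8$)
$\left(N - m{\left(0 \right)}\right) E{\left(1 \right)} = \left(\frac{24}{5} - 0\right) \left(\left(-2\right) 1\right) = \left(\frac{24}{5} + 0\right) \left(-2\right) = \frac{24}{5} \left(-2\right) = - \frac{48}{5}$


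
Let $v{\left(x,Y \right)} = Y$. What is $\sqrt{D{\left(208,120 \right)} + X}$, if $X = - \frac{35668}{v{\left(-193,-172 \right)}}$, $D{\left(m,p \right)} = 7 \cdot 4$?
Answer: $\frac{\sqrt{435203}}{43} \approx 15.342$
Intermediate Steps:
$D{\left(m,p \right)} = 28$
$X = \frac{8917}{43}$ ($X = - \frac{35668}{-172} = \left(-35668\right) \left(- \frac{1}{172}\right) = \frac{8917}{43} \approx 207.37$)
$\sqrt{D{\left(208,120 \right)} + X} = \sqrt{28 + \frac{8917}{43}} = \sqrt{\frac{10121}{43}} = \frac{\sqrt{435203}}{43}$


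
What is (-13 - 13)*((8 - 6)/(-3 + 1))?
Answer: 26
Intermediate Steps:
(-13 - 13)*((8 - 6)/(-3 + 1)) = -52/(-2) = -52*(-1)/2 = -26*(-1) = 26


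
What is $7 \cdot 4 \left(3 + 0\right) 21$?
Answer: $1764$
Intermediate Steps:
$7 \cdot 4 \left(3 + 0\right) 21 = 7 \cdot 4 \cdot 3 \cdot 21 = 7 \cdot 12 \cdot 21 = 84 \cdot 21 = 1764$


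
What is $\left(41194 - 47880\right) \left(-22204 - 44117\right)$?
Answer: $443422206$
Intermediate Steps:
$\left(41194 - 47880\right) \left(-22204 - 44117\right) = \left(-6686\right) \left(-66321\right) = 443422206$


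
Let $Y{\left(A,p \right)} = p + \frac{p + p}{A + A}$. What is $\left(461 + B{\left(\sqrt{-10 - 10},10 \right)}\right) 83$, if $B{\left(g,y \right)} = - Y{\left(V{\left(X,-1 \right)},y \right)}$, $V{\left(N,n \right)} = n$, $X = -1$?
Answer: $38263$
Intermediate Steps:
$Y{\left(A,p \right)} = p + \frac{p}{A}$ ($Y{\left(A,p \right)} = p + \frac{2 p}{2 A} = p + 2 p \frac{1}{2 A} = p + \frac{p}{A}$)
$B{\left(g,y \right)} = 0$ ($B{\left(g,y \right)} = - (y + \frac{y}{-1}) = - (y + y \left(-1\right)) = - (y - y) = \left(-1\right) 0 = 0$)
$\left(461 + B{\left(\sqrt{-10 - 10},10 \right)}\right) 83 = \left(461 + 0\right) 83 = 461 \cdot 83 = 38263$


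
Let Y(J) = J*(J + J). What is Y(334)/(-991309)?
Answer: -223112/991309 ≈ -0.22507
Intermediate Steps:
Y(J) = 2*J**2 (Y(J) = J*(2*J) = 2*J**2)
Y(334)/(-991309) = (2*334**2)/(-991309) = (2*111556)*(-1/991309) = 223112*(-1/991309) = -223112/991309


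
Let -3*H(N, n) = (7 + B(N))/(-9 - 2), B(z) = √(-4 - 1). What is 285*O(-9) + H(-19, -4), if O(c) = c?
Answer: -84638/33 + I*√5/33 ≈ -2564.8 + 0.06776*I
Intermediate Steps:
B(z) = I*√5 (B(z) = √(-5) = I*√5)
H(N, n) = 7/33 + I*√5/33 (H(N, n) = -(7 + I*√5)/(3*(-9 - 2)) = -(7 + I*√5)/(3*(-11)) = -(7 + I*√5)*(-1)/(3*11) = -(-7/11 - I*√5/11)/3 = 7/33 + I*√5/33)
285*O(-9) + H(-19, -4) = 285*(-9) + (7/33 + I*√5/33) = -2565 + (7/33 + I*√5/33) = -84638/33 + I*√5/33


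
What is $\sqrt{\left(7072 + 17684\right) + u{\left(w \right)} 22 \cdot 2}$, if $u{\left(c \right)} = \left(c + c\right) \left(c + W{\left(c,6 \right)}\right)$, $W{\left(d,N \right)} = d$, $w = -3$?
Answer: $2 \sqrt{6585} \approx 162.3$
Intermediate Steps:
$u{\left(c \right)} = 4 c^{2}$ ($u{\left(c \right)} = \left(c + c\right) \left(c + c\right) = 2 c 2 c = 4 c^{2}$)
$\sqrt{\left(7072 + 17684\right) + u{\left(w \right)} 22 \cdot 2} = \sqrt{\left(7072 + 17684\right) + 4 \left(-3\right)^{2} \cdot 22 \cdot 2} = \sqrt{24756 + 4 \cdot 9 \cdot 22 \cdot 2} = \sqrt{24756 + 36 \cdot 22 \cdot 2} = \sqrt{24756 + 792 \cdot 2} = \sqrt{24756 + 1584} = \sqrt{26340} = 2 \sqrt{6585}$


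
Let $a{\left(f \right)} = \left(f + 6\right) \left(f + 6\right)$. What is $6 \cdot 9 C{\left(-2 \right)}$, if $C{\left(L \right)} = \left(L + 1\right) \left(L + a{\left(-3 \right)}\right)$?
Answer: $-378$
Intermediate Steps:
$a{\left(f \right)} = \left(6 + f\right)^{2}$ ($a{\left(f \right)} = \left(6 + f\right) \left(6 + f\right) = \left(6 + f\right)^{2}$)
$C{\left(L \right)} = \left(1 + L\right) \left(9 + L\right)$ ($C{\left(L \right)} = \left(L + 1\right) \left(L + \left(6 - 3\right)^{2}\right) = \left(1 + L\right) \left(L + 3^{2}\right) = \left(1 + L\right) \left(L + 9\right) = \left(1 + L\right) \left(9 + L\right)$)
$6 \cdot 9 C{\left(-2 \right)} = 6 \cdot 9 \left(9 + \left(-2\right)^{2} + 10 \left(-2\right)\right) = 54 \left(9 + 4 - 20\right) = 54 \left(-7\right) = -378$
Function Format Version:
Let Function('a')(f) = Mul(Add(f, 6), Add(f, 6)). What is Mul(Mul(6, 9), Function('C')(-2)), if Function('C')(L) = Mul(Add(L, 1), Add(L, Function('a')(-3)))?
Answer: -378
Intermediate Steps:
Function('a')(f) = Pow(Add(6, f), 2) (Function('a')(f) = Mul(Add(6, f), Add(6, f)) = Pow(Add(6, f), 2))
Function('C')(L) = Mul(Add(1, L), Add(9, L)) (Function('C')(L) = Mul(Add(L, 1), Add(L, Pow(Add(6, -3), 2))) = Mul(Add(1, L), Add(L, Pow(3, 2))) = Mul(Add(1, L), Add(L, 9)) = Mul(Add(1, L), Add(9, L)))
Mul(Mul(6, 9), Function('C')(-2)) = Mul(Mul(6, 9), Add(9, Pow(-2, 2), Mul(10, -2))) = Mul(54, Add(9, 4, -20)) = Mul(54, -7) = -378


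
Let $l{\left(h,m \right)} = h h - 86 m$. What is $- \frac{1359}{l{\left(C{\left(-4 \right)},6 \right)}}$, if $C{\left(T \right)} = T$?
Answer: $\frac{1359}{500} \approx 2.718$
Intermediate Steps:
$l{\left(h,m \right)} = h^{2} - 86 m$
$- \frac{1359}{l{\left(C{\left(-4 \right)},6 \right)}} = - \frac{1359}{\left(-4\right)^{2} - 516} = - \frac{1359}{16 - 516} = - \frac{1359}{-500} = \left(-1359\right) \left(- \frac{1}{500}\right) = \frac{1359}{500}$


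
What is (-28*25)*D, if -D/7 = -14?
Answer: -68600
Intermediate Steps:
D = 98 (D = -7*(-14) = 98)
(-28*25)*D = -28*25*98 = -700*98 = -68600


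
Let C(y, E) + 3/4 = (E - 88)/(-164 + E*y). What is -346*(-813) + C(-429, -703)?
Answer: 339157840783/1205692 ≈ 2.8130e+5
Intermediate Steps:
C(y, E) = -¾ + (-88 + E)/(-164 + E*y) (C(y, E) = -¾ + (E - 88)/(-164 + E*y) = -¾ + (-88 + E)/(-164 + E*y))
-346*(-813) + C(-429, -703) = -346*(-813) + (35 - 703 - ¾*(-703)*(-429))/(-164 - 703*(-429)) = 281298 + (35 - 703 - 904761/4)/(-164 + 301587) = 281298 - 907433/4/301423 = 281298 + (1/301423)*(-907433/4) = 281298 - 907433/1205692 = 339157840783/1205692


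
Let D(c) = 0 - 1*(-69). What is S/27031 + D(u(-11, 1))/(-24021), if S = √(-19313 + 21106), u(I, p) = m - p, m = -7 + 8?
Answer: -23/8007 + √1793/27031 ≈ -0.0013060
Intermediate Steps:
m = 1
u(I, p) = 1 - p
S = √1793 ≈ 42.344
D(c) = 69 (D(c) = 0 + 69 = 69)
S/27031 + D(u(-11, 1))/(-24021) = √1793/27031 + 69/(-24021) = √1793*(1/27031) + 69*(-1/24021) = √1793/27031 - 23/8007 = -23/8007 + √1793/27031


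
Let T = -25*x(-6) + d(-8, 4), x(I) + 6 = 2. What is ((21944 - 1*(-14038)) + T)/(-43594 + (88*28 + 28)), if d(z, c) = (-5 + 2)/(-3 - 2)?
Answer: -180413/205510 ≈ -0.87788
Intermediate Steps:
d(z, c) = ⅗ (d(z, c) = -3/(-5) = -3*(-⅕) = ⅗)
x(I) = -4 (x(I) = -6 + 2 = -4)
T = 503/5 (T = -25*(-4) + ⅗ = 100 + ⅗ = 503/5 ≈ 100.60)
((21944 - 1*(-14038)) + T)/(-43594 + (88*28 + 28)) = ((21944 - 1*(-14038)) + 503/5)/(-43594 + (88*28 + 28)) = ((21944 + 14038) + 503/5)/(-43594 + (2464 + 28)) = (35982 + 503/5)/(-43594 + 2492) = (180413/5)/(-41102) = (180413/5)*(-1/41102) = -180413/205510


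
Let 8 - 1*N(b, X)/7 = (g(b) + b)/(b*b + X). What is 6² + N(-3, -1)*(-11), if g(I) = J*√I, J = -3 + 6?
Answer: -4871/8 + 231*I*√3/8 ≈ -608.88 + 50.013*I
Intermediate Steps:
J = 3
g(I) = 3*√I
N(b, X) = 56 - 7*(b + 3*√b)/(X + b²) (N(b, X) = 56 - 7*(3*√b + b)/(b*b + X) = 56 - 7*(b + 3*√b)/(b² + X) = 56 - 7*(b + 3*√b)/(X + b²))
6² + N(-3, -1)*(-11) = 6² + (7*(-1*(-3) - 3*I*√3 + 8*(-1) + 8*(-3)²)/(-1 + (-3)²))*(-11) = 36 + (7*(3 - 3*I*√3 - 8 + 8*9)/(-1 + 9))*(-11) = 36 + (7*(3 - 3*I*√3 - 8 + 72)/8)*(-11) = 36 + (7*(⅛)*(67 - 3*I*√3))*(-11) = 36 + (469/8 - 21*I*√3/8)*(-11) = 36 + (-5159/8 + 231*I*√3/8) = -4871/8 + 231*I*√3/8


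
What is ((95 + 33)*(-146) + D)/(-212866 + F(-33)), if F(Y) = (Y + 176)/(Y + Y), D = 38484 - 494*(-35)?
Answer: -222516/1277209 ≈ -0.17422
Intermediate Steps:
D = 55774 (D = 38484 - 1*(-17290) = 38484 + 17290 = 55774)
F(Y) = (176 + Y)/(2*Y) (F(Y) = (176 + Y)/((2*Y)) = (176 + Y)*(1/(2*Y)) = (176 + Y)/(2*Y))
((95 + 33)*(-146) + D)/(-212866 + F(-33)) = ((95 + 33)*(-146) + 55774)/(-212866 + (½)*(176 - 33)/(-33)) = (128*(-146) + 55774)/(-212866 + (½)*(-1/33)*143) = (-18688 + 55774)/(-212866 - 13/6) = 37086/(-1277209/6) = 37086*(-6/1277209) = -222516/1277209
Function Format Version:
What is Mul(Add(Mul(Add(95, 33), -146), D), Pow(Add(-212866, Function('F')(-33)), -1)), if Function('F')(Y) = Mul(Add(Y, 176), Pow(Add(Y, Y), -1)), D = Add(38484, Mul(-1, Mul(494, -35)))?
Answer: Rational(-222516, 1277209) ≈ -0.17422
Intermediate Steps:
D = 55774 (D = Add(38484, Mul(-1, -17290)) = Add(38484, 17290) = 55774)
Function('F')(Y) = Mul(Rational(1, 2), Pow(Y, -1), Add(176, Y)) (Function('F')(Y) = Mul(Add(176, Y), Pow(Mul(2, Y), -1)) = Mul(Add(176, Y), Mul(Rational(1, 2), Pow(Y, -1))) = Mul(Rational(1, 2), Pow(Y, -1), Add(176, Y)))
Mul(Add(Mul(Add(95, 33), -146), D), Pow(Add(-212866, Function('F')(-33)), -1)) = Mul(Add(Mul(Add(95, 33), -146), 55774), Pow(Add(-212866, Mul(Rational(1, 2), Pow(-33, -1), Add(176, -33))), -1)) = Mul(Add(Mul(128, -146), 55774), Pow(Add(-212866, Mul(Rational(1, 2), Rational(-1, 33), 143)), -1)) = Mul(Add(-18688, 55774), Pow(Add(-212866, Rational(-13, 6)), -1)) = Mul(37086, Pow(Rational(-1277209, 6), -1)) = Mul(37086, Rational(-6, 1277209)) = Rational(-222516, 1277209)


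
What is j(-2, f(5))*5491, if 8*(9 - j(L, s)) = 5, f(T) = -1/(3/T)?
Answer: 367897/8 ≈ 45987.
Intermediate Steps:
f(T) = -T/3
j(L, s) = 67/8 (j(L, s) = 9 - ⅛*5 = 9 - 5/8 = 67/8)
j(-2, f(5))*5491 = (67/8)*5491 = 367897/8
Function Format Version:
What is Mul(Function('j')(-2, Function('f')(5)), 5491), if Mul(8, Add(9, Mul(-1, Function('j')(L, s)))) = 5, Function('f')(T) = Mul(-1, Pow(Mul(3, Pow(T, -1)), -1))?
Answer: Rational(367897, 8) ≈ 45987.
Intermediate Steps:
Function('f')(T) = Mul(Rational(-1, 3), T) (Function('f')(T) = Mul(-1, Mul(Rational(1, 3), T)) = Mul(Rational(-1, 3), T))
Function('j')(L, s) = Rational(67, 8) (Function('j')(L, s) = Add(9, Mul(Rational(-1, 8), 5)) = Add(9, Rational(-5, 8)) = Rational(67, 8))
Mul(Function('j')(-2, Function('f')(5)), 5491) = Mul(Rational(67, 8), 5491) = Rational(367897, 8)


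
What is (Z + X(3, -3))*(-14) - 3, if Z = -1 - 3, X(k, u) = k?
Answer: 11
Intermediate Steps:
Z = -4
(Z + X(3, -3))*(-14) - 3 = (-4 + 3)*(-14) - 3 = -1*(-14) - 3 = 14 - 3 = 11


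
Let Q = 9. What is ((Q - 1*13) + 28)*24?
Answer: 576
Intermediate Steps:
((Q - 1*13) + 28)*24 = ((9 - 1*13) + 28)*24 = ((9 - 13) + 28)*24 = (-4 + 28)*24 = 24*24 = 576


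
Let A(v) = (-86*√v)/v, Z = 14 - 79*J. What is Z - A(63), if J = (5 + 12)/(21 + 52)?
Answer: -321/73 + 86*√7/21 ≈ 6.4377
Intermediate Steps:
J = 17/73 ≈ 0.23288
Z = -321/73 (Z = 14 - 79*17/73 = 14 - 1343/73 = -321/73 ≈ -4.3973)
A(v) = -86/√v
Z - A(63) = -321/73 - (-86)/√63 = -321/73 - (-86)*√7/21 = -321/73 + 86*√7/21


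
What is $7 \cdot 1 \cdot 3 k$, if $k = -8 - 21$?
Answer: $-609$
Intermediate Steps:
$k = -29$
$7 \cdot 1 \cdot 3 k = 7 \cdot 1 \cdot 3 \left(-29\right) = 7 \cdot 3 \left(-29\right) = 21 \left(-29\right) = -609$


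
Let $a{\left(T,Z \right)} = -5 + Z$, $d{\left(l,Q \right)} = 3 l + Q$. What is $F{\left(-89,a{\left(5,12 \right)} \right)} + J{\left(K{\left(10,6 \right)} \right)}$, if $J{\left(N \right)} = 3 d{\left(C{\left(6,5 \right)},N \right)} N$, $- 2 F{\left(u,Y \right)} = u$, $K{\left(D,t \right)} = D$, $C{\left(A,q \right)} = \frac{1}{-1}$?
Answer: $\frac{509}{2} \approx 254.5$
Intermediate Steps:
$C{\left(A,q \right)} = -1$
$d{\left(l,Q \right)} = Q + 3 l$
$F{\left(u,Y \right)} = - \frac{u}{2}$
$J{\left(N \right)} = N \left(-9 + 3 N\right)$ ($J{\left(N \right)} = 3 \left(N + 3 \left(-1\right)\right) N = 3 \left(N - 3\right) N = 3 \left(-3 + N\right) N = \left(-9 + 3 N\right) N = N \left(-9 + 3 N\right)$)
$F{\left(-89,a{\left(5,12 \right)} \right)} + J{\left(K{\left(10,6 \right)} \right)} = \left(- \frac{1}{2}\right) \left(-89\right) + 3 \cdot 10 \left(-3 + 10\right) = \frac{89}{2} + 3 \cdot 10 \cdot 7 = \frac{89}{2} + 210 = \frac{509}{2}$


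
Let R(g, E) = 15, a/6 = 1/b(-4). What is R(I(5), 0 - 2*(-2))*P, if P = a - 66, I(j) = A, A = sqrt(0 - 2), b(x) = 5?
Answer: -972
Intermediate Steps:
A = I*sqrt(2) (A = sqrt(-2) = I*sqrt(2) ≈ 1.4142*I)
I(j) = I*sqrt(2)
a = 6/5 ≈ 1.2000
P = -324/5 (P = 6/5 - 66 = -324/5 ≈ -64.800)
R(I(5), 0 - 2*(-2))*P = 15*(-324/5) = -972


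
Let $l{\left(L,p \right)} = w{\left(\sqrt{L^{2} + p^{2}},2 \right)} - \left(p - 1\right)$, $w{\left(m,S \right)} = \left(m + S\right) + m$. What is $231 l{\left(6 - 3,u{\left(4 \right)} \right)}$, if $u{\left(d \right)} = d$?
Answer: $2079$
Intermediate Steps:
$w{\left(m,S \right)} = S + 2 m$ ($w{\left(m,S \right)} = \left(S + m\right) + m = S + 2 m$)
$l{\left(L,p \right)} = 3 - p + 2 \sqrt{L^{2} + p^{2}}$ ($l{\left(L,p \right)} = \left(2 + 2 \sqrt{L^{2} + p^{2}}\right) - \left(p - 1\right) = \left(2 + 2 \sqrt{L^{2} + p^{2}}\right) - \left(-1 + p\right) = 3 - p + 2 \sqrt{L^{2} + p^{2}}$)
$231 l{\left(6 - 3,u{\left(4 \right)} \right)} = 231 \left(3 - 4 + 2 \sqrt{\left(6 - 3\right)^{2} + 4^{2}}\right) = 231 \left(3 - 4 + 2 \sqrt{\left(6 - 3\right)^{2} + 16}\right) = 231 \left(3 - 4 + 2 \sqrt{3^{2} + 16}\right) = 231 \left(3 - 4 + 2 \sqrt{9 + 16}\right) = 231 \left(3 - 4 + 2 \sqrt{25}\right) = 231 \left(3 - 4 + 2 \cdot 5\right) = 231 \left(3 - 4 + 10\right) = 231 \cdot 9 = 2079$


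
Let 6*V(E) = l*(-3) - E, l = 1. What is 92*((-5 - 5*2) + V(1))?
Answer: -4324/3 ≈ -1441.3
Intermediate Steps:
V(E) = -½ - E/6 (V(E) = (1*(-3) - E)/6 = (-3 - E)/6 = -½ - E/6)
92*((-5 - 5*2) + V(1)) = 92*((-5 - 5*2) + (-½ - ⅙*1)) = 92*((-5 - 10) + (-½ - ⅙)) = 92*(-15 - ⅔) = 92*(-47/3) = -4324/3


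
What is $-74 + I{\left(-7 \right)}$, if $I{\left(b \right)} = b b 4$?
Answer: $122$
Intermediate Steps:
$I{\left(b \right)} = 4 b^{2}$ ($I{\left(b \right)} = b^{2} \cdot 4 = 4 b^{2}$)
$-74 + I{\left(-7 \right)} = -74 + 4 \left(-7\right)^{2} = -74 + 4 \cdot 49 = -74 + 196 = 122$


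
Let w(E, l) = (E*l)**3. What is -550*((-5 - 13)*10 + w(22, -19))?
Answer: 40169146600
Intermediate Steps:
w(E, l) = E**3*l**3
-550*((-5 - 13)*10 + w(22, -19)) = -550*((-5 - 13)*10 + 22**3*(-19)**3) = -550*(-18*10 + 10648*(-6859)) = -550*(-180 - 73034632) = -550*(-73034812) = 40169146600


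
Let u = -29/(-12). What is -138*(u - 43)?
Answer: 11201/2 ≈ 5600.5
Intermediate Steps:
u = 29/12 (u = -29*(-1/12) = 29/12 ≈ 2.4167)
-138*(u - 43) = -138*(29/12 - 43) = -138*(-487/12) = 11201/2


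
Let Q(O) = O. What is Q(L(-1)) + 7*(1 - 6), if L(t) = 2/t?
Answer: -37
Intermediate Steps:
Q(L(-1)) + 7*(1 - 6) = 2/(-1) + 7*(1 - 6) = 2*(-1) + 7*(-5) = -2 - 35 = -37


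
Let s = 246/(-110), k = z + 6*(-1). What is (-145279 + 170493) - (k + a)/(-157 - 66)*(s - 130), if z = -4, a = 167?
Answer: 308107849/12265 ≈ 25121.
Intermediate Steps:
k = -10 (k = -4 + 6*(-1) = -4 - 6 = -10)
s = -123/55 (s = 246*(-1/110) = -123/55 ≈ -2.2364)
(-145279 + 170493) - (k + a)/(-157 - 66)*(s - 130) = (-145279 + 170493) - (-10 + 167)/(-157 - 66)*(-123/55 - 130) = 25214 - 157/(-223)*(-7273)/55 = 25214 - 157*(-1/223)*(-7273)/55 = 25214 - (-157)*(-7273)/(223*55) = 25214 - 1*1141861/12265 = 25214 - 1141861/12265 = 308107849/12265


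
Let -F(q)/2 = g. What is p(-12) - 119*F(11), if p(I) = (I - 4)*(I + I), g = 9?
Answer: 2526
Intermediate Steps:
p(I) = 2*I*(-4 + I) (p(I) = (-4 + I)*(2*I) = 2*I*(-4 + I))
F(q) = -18 (F(q) = -2*9 = -18)
p(-12) - 119*F(11) = 2*(-12)*(-4 - 12) - 119*(-18) = 2*(-12)*(-16) + 2142 = 384 + 2142 = 2526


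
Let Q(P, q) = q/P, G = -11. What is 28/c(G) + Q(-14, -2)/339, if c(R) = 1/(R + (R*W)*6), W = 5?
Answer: -22657403/2373 ≈ -9548.0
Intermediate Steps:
c(R) = 1/(31*R) (c(R) = 1/(R + (R*5)*6) = 1/(R + (5*R)*6) = 1/(R + 30*R) = 1/(31*R))
28/c(G) + Q(-14, -2)/339 = 28/(((1/31)/(-11))) - 2/(-14)/339 = 28/(((1/31)*(-1/11))) - 2*(-1/14)*(1/339) = 28/(-1/341) + (1/7)*(1/339) = 28*(-341) + 1/2373 = -9548 + 1/2373 = -22657403/2373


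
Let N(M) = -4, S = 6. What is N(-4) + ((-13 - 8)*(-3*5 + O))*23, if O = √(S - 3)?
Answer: 7241 - 483*√3 ≈ 6404.4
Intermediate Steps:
O = √3 (O = √(6 - 3) = √3 ≈ 1.7320)
N(-4) + ((-13 - 8)*(-3*5 + O))*23 = -4 + ((-13 - 8)*(-3*5 + √3))*23 = -4 - 21*(-15 + √3)*23 = -4 + (315 - 21*√3)*23 = -4 + (7245 - 483*√3) = 7241 - 483*√3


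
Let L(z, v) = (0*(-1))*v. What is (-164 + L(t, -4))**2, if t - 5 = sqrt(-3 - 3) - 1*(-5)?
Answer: 26896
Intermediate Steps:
t = 10 + I*sqrt(6) (t = 5 + (sqrt(-3 - 3) - 1*(-5)) = 5 + (sqrt(-6) + 5) = 5 + (I*sqrt(6) + 5) = 5 + (5 + I*sqrt(6)) = 10 + I*sqrt(6) ≈ 10.0 + 2.4495*I)
L(z, v) = 0 (L(z, v) = 0*v = 0)
(-164 + L(t, -4))**2 = (-164 + 0)**2 = (-164)**2 = 26896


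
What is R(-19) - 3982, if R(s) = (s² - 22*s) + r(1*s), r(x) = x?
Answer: -3222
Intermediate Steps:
R(s) = s² - 21*s (R(s) = (s² - 22*s) + 1*s = (s² - 22*s) + s = s² - 21*s)
R(-19) - 3982 = -19*(-21 - 19) - 3982 = -19*(-40) - 3982 = 760 - 3982 = -3222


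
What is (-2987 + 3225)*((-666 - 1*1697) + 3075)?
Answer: 169456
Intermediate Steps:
(-2987 + 3225)*((-666 - 1*1697) + 3075) = 238*((-666 - 1697) + 3075) = 238*(-2363 + 3075) = 238*712 = 169456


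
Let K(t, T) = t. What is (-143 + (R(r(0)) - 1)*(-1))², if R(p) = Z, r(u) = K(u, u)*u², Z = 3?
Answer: 21025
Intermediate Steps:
r(u) = u³ (r(u) = u*u² = u³)
R(p) = 3
(-143 + (R(r(0)) - 1)*(-1))² = (-143 + (3 - 1)*(-1))² = (-143 + 2*(-1))² = (-143 - 2)² = (-145)² = 21025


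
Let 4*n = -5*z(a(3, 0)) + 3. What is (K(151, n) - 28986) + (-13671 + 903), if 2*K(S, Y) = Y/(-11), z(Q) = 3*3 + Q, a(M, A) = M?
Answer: -3674295/88 ≈ -41753.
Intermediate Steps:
z(Q) = 9 + Q
n = -57/4 (n = (-5*(9 + 3) + 3)/4 = (-5*12 + 3)/4 = (-60 + 3)/4 = (1/4)*(-57) = -57/4 ≈ -14.250)
K(S, Y) = -Y/22 (K(S, Y) = (Y/(-11))/2 = (Y*(-1/11))/2 = (-Y/11)/2 = -Y/22)
(K(151, n) - 28986) + (-13671 + 903) = (-1/22*(-57/4) - 28986) + (-13671 + 903) = (57/88 - 28986) - 12768 = -2550711/88 - 12768 = -3674295/88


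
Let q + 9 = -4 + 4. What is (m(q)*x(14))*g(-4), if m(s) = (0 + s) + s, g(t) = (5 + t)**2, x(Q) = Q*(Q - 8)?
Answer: -1512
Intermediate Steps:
x(Q) = Q*(-8 + Q)
q = -9 (q = -9 + (-4 + 4) = -9 + 0 = -9)
m(s) = 2*s (m(s) = s + s = 2*s)
(m(q)*x(14))*g(-4) = ((2*(-9))*(14*(-8 + 14)))*(5 - 4)**2 = -252*6*1**2 = -18*84*1 = -1512*1 = -1512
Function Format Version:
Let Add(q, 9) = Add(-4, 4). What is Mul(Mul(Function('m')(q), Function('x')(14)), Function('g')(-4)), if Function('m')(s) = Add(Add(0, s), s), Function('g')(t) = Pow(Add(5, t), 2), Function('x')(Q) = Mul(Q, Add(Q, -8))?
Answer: -1512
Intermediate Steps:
Function('x')(Q) = Mul(Q, Add(-8, Q))
q = -9 (q = Add(-9, Add(-4, 4)) = Add(-9, 0) = -9)
Function('m')(s) = Mul(2, s) (Function('m')(s) = Add(s, s) = Mul(2, s))
Mul(Mul(Function('m')(q), Function('x')(14)), Function('g')(-4)) = Mul(Mul(Mul(2, -9), Mul(14, Add(-8, 14))), Pow(Add(5, -4), 2)) = Mul(Mul(-18, Mul(14, 6)), Pow(1, 2)) = Mul(Mul(-18, 84), 1) = Mul(-1512, 1) = -1512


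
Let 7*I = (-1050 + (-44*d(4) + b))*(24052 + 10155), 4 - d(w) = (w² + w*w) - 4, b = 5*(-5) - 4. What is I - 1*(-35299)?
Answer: -539668/7 ≈ -77095.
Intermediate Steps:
b = -29 (b = -25 - 4 = -29)
d(w) = 8 - 2*w² (d(w) = 4 - ((w² + w*w) - 4) = 4 - ((w² + w²) - 4) = 4 - (2*w² - 4) = 4 - (-4 + 2*w²) = 4 + (4 - 2*w²) = 8 - 2*w²)
I = -786761/7 (I = ((-1050 + (-44*(8 - 2*4²) - 29))*(24052 + 10155))/7 = ((-1050 + (-44*(8 - 2*16) - 29))*34207)/7 = ((-1050 + (-44*(8 - 32) - 29))*34207)/7 = ((-1050 + (-44*(-24) - 29))*34207)/7 = ((-1050 + (1056 - 29))*34207)/7 = ((-1050 + 1027)*34207)/7 = (-23*34207)/7 = (⅐)*(-786761) = -786761/7 ≈ -1.1239e+5)
I - 1*(-35299) = -786761/7 - 1*(-35299) = -786761/7 + 35299 = -539668/7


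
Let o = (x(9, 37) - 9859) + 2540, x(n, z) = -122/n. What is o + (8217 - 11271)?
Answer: -93479/9 ≈ -10387.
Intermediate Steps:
o = -65993/9 (o = (-122/9 - 9859) + 2540 = -88853/9 + 2540 = -65993/9 ≈ -7332.6)
o + (8217 - 11271) = -65993/9 + (8217 - 11271) = -65993/9 - 3054 = -93479/9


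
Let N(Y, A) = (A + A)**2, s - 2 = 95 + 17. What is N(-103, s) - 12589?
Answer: 39395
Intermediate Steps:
s = 114 (s = 2 + (95 + 17) = 2 + 112 = 114)
N(Y, A) = 4*A**2 (N(Y, A) = (2*A)**2 = 4*A**2)
N(-103, s) - 12589 = 4*114**2 - 12589 = 4*12996 - 12589 = 51984 - 12589 = 39395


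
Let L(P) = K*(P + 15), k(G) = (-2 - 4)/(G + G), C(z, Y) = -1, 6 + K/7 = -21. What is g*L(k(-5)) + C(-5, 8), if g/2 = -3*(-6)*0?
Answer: -1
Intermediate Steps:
K = -189 (K = -42 + 7*(-21) = -42 - 147 = -189)
k(G) = -3/G (k(G) = -6*1/(2*G) = -3/G)
L(P) = -2835 - 189*P (L(P) = -189*(P + 15) = -189*(15 + P) = -2835 - 189*P)
g = 0 (g = 2*(-3*(-6)*0) = 2*(18*0) = 2*0 = 0)
g*L(k(-5)) + C(-5, 8) = 0*(-2835 - (-567)/(-5)) - 1 = 0*(-2835 - (-567)*(-1)/5) - 1 = 0*(-2835 - 189*⅗) - 1 = 0*(-2835 - 567/5) - 1 = 0*(-14742/5) - 1 = 0 - 1 = -1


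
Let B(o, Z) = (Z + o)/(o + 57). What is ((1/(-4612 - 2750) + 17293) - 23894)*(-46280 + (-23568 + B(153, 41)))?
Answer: 356404423037909/773010 ≈ 4.6106e+8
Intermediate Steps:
B(o, Z) = (Z + o)/(57 + o)
((1/(-4612 - 2750) + 17293) - 23894)*(-46280 + (-23568 + B(153, 41))) = ((1/(-4612 - 2750) + 17293) - 23894)*(-46280 + (-23568 + (41 + 153)/(57 + 153))) = ((1/(-7362) + 17293) - 23894)*(-46280 + (-23568 + 194/210)) = ((-1/7362 + 17293) - 23894)*(-46280 + (-23568 + (1/210)*194)) = (127311065/7362 - 23894)*(-46280 + (-23568 + 97/105)) = -48596563*(-46280 - 2474543/105)/7362 = -48596563/7362*(-7333943/105) = 356404423037909/773010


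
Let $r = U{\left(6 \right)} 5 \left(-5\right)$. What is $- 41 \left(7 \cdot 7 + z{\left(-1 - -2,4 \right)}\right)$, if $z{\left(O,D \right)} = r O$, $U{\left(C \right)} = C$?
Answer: $4141$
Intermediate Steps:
$r = -150$ ($r = 6 \cdot 5 \left(-5\right) = 6 \left(-25\right) = -150$)
$z{\left(O,D \right)} = - 150 O$
$- 41 \left(7 \cdot 7 + z{\left(-1 - -2,4 \right)}\right) = - 41 \left(7 \cdot 7 - 150 \left(-1 - -2\right)\right) = - 41 \left(49 - 150 \left(-1 + 2\right)\right) = - 41 \left(49 - 150\right) = \left(-41\right) \left(-101\right) = 4141$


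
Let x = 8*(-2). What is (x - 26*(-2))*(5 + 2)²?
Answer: 1764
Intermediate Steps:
x = -16
(x - 26*(-2))*(5 + 2)² = (-16 - 26*(-2))*(5 + 2)² = (-16 + 52)*7² = 36*49 = 1764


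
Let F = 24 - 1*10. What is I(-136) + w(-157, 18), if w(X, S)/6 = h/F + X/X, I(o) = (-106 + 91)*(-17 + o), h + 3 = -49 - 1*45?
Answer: 15816/7 ≈ 2259.4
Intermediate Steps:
h = -97 (h = -3 + (-49 - 1*45) = -3 + (-49 - 45) = -3 - 94 = -97)
I(o) = 255 - 15*o (I(o) = -15*(-17 + o) = 255 - 15*o)
F = 14 (F = 24 - 10 = 14)
w(X, S) = -249/7 (w(X, S) = 6*(-97/14 + X/X) = 6*(-97*1/14 + 1) = 6*(-97/14 + 1) = 6*(-83/14) = -249/7)
I(-136) + w(-157, 18) = (255 - 15*(-136)) - 249/7 = (255 + 2040) - 249/7 = 2295 - 249/7 = 15816/7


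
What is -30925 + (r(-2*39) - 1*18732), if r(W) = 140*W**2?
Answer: 802103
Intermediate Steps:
-30925 + (r(-2*39) - 1*18732) = -30925 + (140*(-2*39)**2 - 1*18732) = -30925 + (140*(-78)**2 - 18732) = -30925 + (140*6084 - 18732) = -30925 + (851760 - 18732) = -30925 + 833028 = 802103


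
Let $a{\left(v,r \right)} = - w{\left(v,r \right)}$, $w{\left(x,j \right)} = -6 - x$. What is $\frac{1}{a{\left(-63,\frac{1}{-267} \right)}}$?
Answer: $- \frac{1}{57} \approx -0.017544$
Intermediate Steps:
$a{\left(v,r \right)} = 6 + v$ ($a{\left(v,r \right)} = - (-6 - v) = 6 + v$)
$\frac{1}{a{\left(-63,\frac{1}{-267} \right)}} = \frac{1}{6 - 63} = \frac{1}{-57} = - \frac{1}{57}$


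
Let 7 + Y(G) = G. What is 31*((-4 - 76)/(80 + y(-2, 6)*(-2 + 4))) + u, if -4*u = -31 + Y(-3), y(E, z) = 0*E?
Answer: -83/4 ≈ -20.750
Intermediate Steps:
y(E, z) = 0
Y(G) = -7 + G
u = 41/4 (u = -(-31 + (-7 - 3))/4 = -(-31 - 10)/4 = -1/4*(-41) = 41/4 ≈ 10.250)
31*((-4 - 76)/(80 + y(-2, 6)*(-2 + 4))) + u = 31*((-4 - 76)/(80 + 0*(-2 + 4))) + 41/4 = 31*(-80/(80 + 0*2)) + 41/4 = 31*(-80/(80 + 0)) + 41/4 = 31*(-80/80) + 41/4 = 31*(-80*1/80) + 41/4 = 31*(-1) + 41/4 = -31 + 41/4 = -83/4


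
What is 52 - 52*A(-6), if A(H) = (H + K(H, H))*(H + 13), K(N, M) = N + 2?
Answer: 3692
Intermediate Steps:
K(N, M) = 2 + N
A(H) = (2 + 2*H)*(13 + H) (A(H) = (H + (2 + H))*(H + 13) = (2 + 2*H)*(13 + H))
52 - 52*A(-6) = 52 - 52*(26 + 2*(-6)**2 + 28*(-6)) = 52 - 52*(26 + 2*36 - 168) = 52 - 52*(26 + 72 - 168) = 52 - 52*(-70) = 52 + 3640 = 3692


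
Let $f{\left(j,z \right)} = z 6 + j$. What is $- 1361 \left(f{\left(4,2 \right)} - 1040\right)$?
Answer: $1393664$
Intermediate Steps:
$f{\left(j,z \right)} = j + 6 z$ ($f{\left(j,z \right)} = 6 z + j = j + 6 z$)
$- 1361 \left(f{\left(4,2 \right)} - 1040\right) = - 1361 \left(\left(4 + 6 \cdot 2\right) - 1040\right) = - 1361 \left(\left(4 + 12\right) - 1040\right) = - 1361 \left(16 - 1040\right) = \left(-1361\right) \left(-1024\right) = 1393664$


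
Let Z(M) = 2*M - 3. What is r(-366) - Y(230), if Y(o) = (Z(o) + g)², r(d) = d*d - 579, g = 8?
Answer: -82848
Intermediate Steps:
Z(M) = -3 + 2*M
r(d) = -579 + d² (r(d) = d² - 579 = -579 + d²)
Y(o) = (5 + 2*o)² (Y(o) = ((-3 + 2*o) + 8)² = (5 + 2*o)²)
r(-366) - Y(230) = (-579 + (-366)²) - (5 + 2*230)² = (-579 + 133956) - (5 + 460)² = 133377 - 1*465² = 133377 - 1*216225 = 133377 - 216225 = -82848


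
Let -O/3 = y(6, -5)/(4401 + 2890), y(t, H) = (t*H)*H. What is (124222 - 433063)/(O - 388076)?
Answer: 2251759731/2829462566 ≈ 0.79583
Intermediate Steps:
y(t, H) = t*H² (y(t, H) = (H*t)*H = t*H²)
O = -450/7291 (O = -3*6*(-5)²/(4401 + 2890) = -3*6*25/7291 = -450/7291 ≈ -0.061720)
(124222 - 433063)/(O - 388076) = (124222 - 433063)/(-450/7291 - 388076) = -308841/(-2829462566/7291) = -308841*(-7291/2829462566) = 2251759731/2829462566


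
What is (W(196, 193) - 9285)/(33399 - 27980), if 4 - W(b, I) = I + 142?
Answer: -9616/5419 ≈ -1.7745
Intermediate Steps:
W(b, I) = -138 - I (W(b, I) = 4 - (I + 142) = 4 - (142 + I) = 4 + (-142 - I) = -138 - I)
(W(196, 193) - 9285)/(33399 - 27980) = ((-138 - 1*193) - 9285)/(33399 - 27980) = ((-138 - 193) - 9285)/5419 = (-331 - 9285)*(1/5419) = -9616*1/5419 = -9616/5419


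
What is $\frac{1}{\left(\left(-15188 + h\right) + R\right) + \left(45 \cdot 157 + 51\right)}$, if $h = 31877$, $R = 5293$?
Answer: $\frac{1}{29098} \approx 3.4367 \cdot 10^{-5}$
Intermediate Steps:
$\frac{1}{\left(\left(-15188 + h\right) + R\right) + \left(45 \cdot 157 + 51\right)} = \frac{1}{\left(\left(-15188 + 31877\right) + 5293\right) + \left(45 \cdot 157 + 51\right)} = \frac{1}{\left(16689 + 5293\right) + \left(7065 + 51\right)} = \frac{1}{21982 + 7116} = \frac{1}{29098}$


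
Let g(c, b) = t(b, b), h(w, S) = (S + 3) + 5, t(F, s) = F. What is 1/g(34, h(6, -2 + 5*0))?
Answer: ⅙ ≈ 0.16667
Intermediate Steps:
h(w, S) = 8 + S (h(w, S) = (3 + S) + 5 = 8 + S)
g(c, b) = b
1/g(34, h(6, -2 + 5*0)) = 1/(8 + (-2 + 5*0)) = 1/(8 + (-2 + 0)) = 1/(8 - 2) = 1/6 = ⅙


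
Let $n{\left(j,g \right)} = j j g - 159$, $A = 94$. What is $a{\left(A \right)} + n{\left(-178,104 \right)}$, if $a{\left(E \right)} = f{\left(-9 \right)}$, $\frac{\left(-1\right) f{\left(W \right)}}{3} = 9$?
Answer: $3294950$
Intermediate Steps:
$f{\left(W \right)} = -27$ ($f{\left(W \right)} = \left(-3\right) 9 = -27$)
$n{\left(j,g \right)} = -159 + g j^{2}$ ($n{\left(j,g \right)} = j^{2} g - 159 = g j^{2} - 159 = -159 + g j^{2}$)
$a{\left(E \right)} = -27$
$a{\left(A \right)} + n{\left(-178,104 \right)} = -27 - \left(159 - 104 \left(-178\right)^{2}\right) = -27 + \left(-159 + 104 \cdot 31684\right) = -27 + \left(-159 + 3295136\right) = -27 + 3294977 = 3294950$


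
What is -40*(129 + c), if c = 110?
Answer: -9560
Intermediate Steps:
-40*(129 + c) = -40*(129 + 110) = -40*239 = -9560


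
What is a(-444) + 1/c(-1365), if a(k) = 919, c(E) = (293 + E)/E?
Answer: 986533/1072 ≈ 920.27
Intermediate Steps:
c(E) = (293 + E)/E
a(-444) + 1/c(-1365) = 919 + 1/((293 - 1365)/(-1365)) = 919 + 1/(-1/1365*(-1072)) = 919 + 1/(1072/1365) = 919 + 1365/1072 = 986533/1072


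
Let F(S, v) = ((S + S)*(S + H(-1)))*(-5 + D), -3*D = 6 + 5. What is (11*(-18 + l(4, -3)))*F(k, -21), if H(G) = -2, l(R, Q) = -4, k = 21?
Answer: 1673672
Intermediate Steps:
D = -11/3 (D = -(6 + 5)/3 = -⅓*11 = -11/3 ≈ -3.6667)
F(S, v) = -52*S*(-2 + S)/3 (F(S, v) = ((S + S)*(S - 2))*(-5 - 11/3) = ((2*S)*(-2 + S))*(-26/3) = (2*S*(-2 + S))*(-26/3) = -52*S*(-2 + S)/3)
(11*(-18 + l(4, -3)))*F(k, -21) = (11*(-18 - 4))*((52/3)*21*(2 - 1*21)) = (11*(-22))*((52/3)*21*(2 - 21)) = -12584*21*(-19)/3 = -242*(-6916) = 1673672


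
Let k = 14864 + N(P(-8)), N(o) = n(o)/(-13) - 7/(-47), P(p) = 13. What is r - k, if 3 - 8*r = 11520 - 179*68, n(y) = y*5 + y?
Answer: -5555879/376 ≈ -14776.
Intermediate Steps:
n(y) = 6*y (n(y) = 5*y + y = 6*y)
N(o) = 7/47 - 6*o/13 (N(o) = (6*o)/(-13) - 7/(-47) = (6*o)*(-1/13) - 7*(-1/47) = -6*o/13 + 7/47 = 7/47 - 6*o/13)
k = 698333/47 (k = 14864 + (7/47 - 6/13*13) = 14864 + (7/47 - 6) = 14864 - 275/47 = 698333/47 ≈ 14858.)
r = 655/8 (r = 3/8 - (11520 - 179*68)/8 = 3/8 - (11520 - 12172)/8 = 3/8 - ⅛*(-652) = 3/8 + 163/2 = 655/8 ≈ 81.875)
r - k = 655/8 - 1*698333/47 = 655/8 - 698333/47 = -5555879/376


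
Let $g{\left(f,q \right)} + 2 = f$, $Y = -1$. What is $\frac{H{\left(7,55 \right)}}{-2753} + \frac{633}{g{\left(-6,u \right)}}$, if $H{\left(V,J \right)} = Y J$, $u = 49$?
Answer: $- \frac{1742209}{22024} \approx -79.105$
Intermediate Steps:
$g{\left(f,q \right)} = -2 + f$
$H{\left(V,J \right)} = - J$
$\frac{H{\left(7,55 \right)}}{-2753} + \frac{633}{g{\left(-6,u \right)}} = \frac{\left(-1\right) 55}{-2753} + \frac{633}{-2 - 6} = \left(-55\right) \left(- \frac{1}{2753}\right) + \frac{633}{-8} = \frac{55}{2753} + 633 \left(- \frac{1}{8}\right) = \frac{55}{2753} - \frac{633}{8} = - \frac{1742209}{22024}$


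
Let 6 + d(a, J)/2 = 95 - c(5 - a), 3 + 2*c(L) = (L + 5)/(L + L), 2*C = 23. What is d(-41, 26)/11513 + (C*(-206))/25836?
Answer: -130020743/1710336741 ≈ -0.076021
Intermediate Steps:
C = 23/2 (C = (1/2)*23 = 23/2 ≈ 11.500)
c(L) = -3/2 + (5 + L)/(4*L) (c(L) = -3/2 + ((L + 5)/(L + L))/2 = -3/2 + ((5 + L)/((2*L)))/2 = -3/2 + ((5 + L)*(1/(2*L)))/2 = -3/2 + ((5 + L)/(2*L))/2 = -3/2 + (5 + L)/(4*L))
d(a, J) = 178 - 5*(-4 + a)/(2*(5 - a)) (d(a, J) = -12 + 2*(95 - 5*(1 - (5 - a))/(4*(5 - a))) = -12 + 2*(95 - 5*(1 + (-5 + a))/(4*(5 - a))) = -12 + 2*(95 - 5*(-4 + a)/(4*(5 - a))) = -12 + (190 - 5*(-4 + a)/(2*(5 - a))) = 178 - 5*(-4 + a)/(2*(5 - a)))
d(-41, 26)/11513 + (C*(-206))/25836 = ((-1800 + 361*(-41))/(2*(-5 - 41)))/11513 + ((23/2)*(-206))/25836 = ((1/2)*(-1800 - 14801)/(-46))*(1/11513) - 2369*1/25836 = ((1/2)*(-1/46)*(-16601))*(1/11513) - 2369/25836 = (16601/92)*(1/11513) - 2369/25836 = 16601/1059196 - 2369/25836 = -130020743/1710336741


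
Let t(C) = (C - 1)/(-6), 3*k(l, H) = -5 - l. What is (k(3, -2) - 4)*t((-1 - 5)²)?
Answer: 350/9 ≈ 38.889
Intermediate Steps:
k(l, H) = -5/3 - l/3 (k(l, H) = (-5 - l)/3 = -5/3 - l/3)
t(C) = ⅙ - C/6 (t(C) = -(-1 + C)/6 = ⅙ - C/6)
(k(3, -2) - 4)*t((-1 - 5)²) = ((-5/3 - ⅓*3) - 4)*(⅙ - (-1 - 5)²/6) = ((-5/3 - 1) - 4)*(⅙ - ⅙*(-6)²) = (-8/3 - 4)*(⅙ - ⅙*36) = -20*(⅙ - 6)/3 = -20/3*(-35/6) = 350/9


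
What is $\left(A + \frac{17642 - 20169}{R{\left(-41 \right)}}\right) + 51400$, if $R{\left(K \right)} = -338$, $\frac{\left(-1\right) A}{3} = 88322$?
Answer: $- \frac{72182781}{338} \approx -2.1356 \cdot 10^{5}$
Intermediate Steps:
$A = -264966$ ($A = \left(-3\right) 88322 = -264966$)
$\left(A + \frac{17642 - 20169}{R{\left(-41 \right)}}\right) + 51400 = \left(-264966 + \frac{17642 - 20169}{-338}\right) + 51400 = \left(-264966 + \left(17642 - 20169\right) \left(- \frac{1}{338}\right)\right) + 51400 = \left(-264966 - - \frac{2527}{338}\right) + 51400 = \left(-264966 + \frac{2527}{338}\right) + 51400 = - \frac{89555981}{338} + 51400 = - \frac{72182781}{338}$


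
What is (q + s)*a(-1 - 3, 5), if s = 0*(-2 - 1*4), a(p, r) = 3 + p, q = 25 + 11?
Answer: -36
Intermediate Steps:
q = 36
s = 0 (s = 0*(-2 - 4) = 0*(-6) = 0)
(q + s)*a(-1 - 3, 5) = (36 + 0)*(3 + (-1 - 3)) = 36*(3 - 4) = 36*(-1) = -36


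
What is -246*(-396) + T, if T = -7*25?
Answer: 97241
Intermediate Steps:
T = -175
-246*(-396) + T = -246*(-396) - 175 = 97416 - 175 = 97241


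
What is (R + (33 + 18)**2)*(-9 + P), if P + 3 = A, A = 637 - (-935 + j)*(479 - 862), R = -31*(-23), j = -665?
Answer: -2028747950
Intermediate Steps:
R = 713
A = -612163 (A = 637 - (-935 - 665)*(479 - 862) = 637 - (-1600)*(-383) = 637 - 1*612800 = 637 - 612800 = -612163)
P = -612166 (P = -3 - 612163 = -612166)
(R + (33 + 18)**2)*(-9 + P) = (713 + (33 + 18)**2)*(-9 - 612166) = (713 + 51**2)*(-612175) = (713 + 2601)*(-612175) = 3314*(-612175) = -2028747950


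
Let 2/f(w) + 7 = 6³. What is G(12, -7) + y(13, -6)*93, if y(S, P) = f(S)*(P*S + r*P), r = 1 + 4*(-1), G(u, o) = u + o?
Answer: -10115/209 ≈ -48.397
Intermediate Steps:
G(u, o) = o + u
r = -3 (r = 1 - 4 = -3)
f(w) = 2/209 (f(w) = 2/(-7 + 6³) = 2/(-7 + 216) = 2/209)
y(S, P) = -6*P/209 + 2*P*S/209 (y(S, P) = 2*(P*S - 3*P)/209 = 2*(-3*P + P*S)/209 = -6*P/209 + 2*P*S/209)
G(12, -7) + y(13, -6)*93 = (-7 + 12) + ((2/209)*(-6)*(-3 + 13))*93 = 5 + ((2/209)*(-6)*10)*93 = 5 - 120/209*93 = 5 - 11160/209 = -10115/209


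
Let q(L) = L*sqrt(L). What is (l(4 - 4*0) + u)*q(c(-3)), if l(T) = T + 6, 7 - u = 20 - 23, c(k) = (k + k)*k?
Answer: 1080*sqrt(2) ≈ 1527.4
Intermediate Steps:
c(k) = 2*k**2 (c(k) = (2*k)*k = 2*k**2)
u = 10 (u = 7 - (20 - 23) = 7 - 1*(-3) = 7 + 3 = 10)
q(L) = L**(3/2)
l(T) = 6 + T
(l(4 - 4*0) + u)*q(c(-3)) = ((6 + (4 - 4*0)) + 10)*(2*(-3)**2)**(3/2) = ((6 + (4 + 0)) + 10)*(2*9)**(3/2) = ((6 + 4) + 10)*18**(3/2) = (10 + 10)*(54*sqrt(2)) = 20*(54*sqrt(2)) = 1080*sqrt(2)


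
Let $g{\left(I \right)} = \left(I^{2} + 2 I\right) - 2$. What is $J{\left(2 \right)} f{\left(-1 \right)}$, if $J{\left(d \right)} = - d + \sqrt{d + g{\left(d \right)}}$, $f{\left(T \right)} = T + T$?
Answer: $4 - 4 \sqrt{2} \approx -1.6569$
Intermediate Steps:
$g{\left(I \right)} = -2 + I^{2} + 2 I$
$f{\left(T \right)} = 2 T$
$J{\left(d \right)} = \sqrt{-2 + d^{2} + 3 d} - d$ ($J{\left(d \right)} = - d + \sqrt{d + \left(-2 + d^{2} + 2 d\right)} = - d + \sqrt{-2 + d^{2} + 3 d} = \sqrt{-2 + d^{2} + 3 d} - d$)
$J{\left(2 \right)} f{\left(-1 \right)} = \left(\sqrt{-2 + 2^{2} + 3 \cdot 2} - 2\right) 2 \left(-1\right) = \left(\sqrt{-2 + 4 + 6} - 2\right) \left(-2\right) = \left(\sqrt{8} - 2\right) \left(-2\right) = \left(2 \sqrt{2} - 2\right) \left(-2\right) = \left(-2 + 2 \sqrt{2}\right) \left(-2\right) = 4 - 4 \sqrt{2}$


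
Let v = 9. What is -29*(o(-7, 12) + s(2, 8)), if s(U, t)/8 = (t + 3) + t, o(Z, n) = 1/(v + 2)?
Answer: -48517/11 ≈ -4410.6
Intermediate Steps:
o(Z, n) = 1/11 (o(Z, n) = 1/(9 + 2) = 1/11)
s(U, t) = 24 + 16*t (s(U, t) = 8*((t + 3) + t) = 8*((3 + t) + t) = 8*(3 + 2*t) = 24 + 16*t)
-29*(o(-7, 12) + s(2, 8)) = -29*(1/11 + (24 + 16*8)) = -29*(1/11 + (24 + 128)) = -29*(1/11 + 152) = -29*1673/11 = -48517/11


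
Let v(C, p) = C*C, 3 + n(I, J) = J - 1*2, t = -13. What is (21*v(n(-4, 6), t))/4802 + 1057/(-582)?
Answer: -180839/99813 ≈ -1.8118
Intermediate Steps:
n(I, J) = -5 + J (n(I, J) = -3 + (J - 1*2) = -3 + (J - 2) = -3 + (-2 + J) = -5 + J)
v(C, p) = C²
(21*v(n(-4, 6), t))/4802 + 1057/(-582) = (21*(-5 + 6)²)/4802 + 1057/(-582) = (21*1²)*(1/4802) + 1057*(-1/582) = (21*1)*(1/4802) - 1057/582 = 21*(1/4802) - 1057/582 = 3/686 - 1057/582 = -180839/99813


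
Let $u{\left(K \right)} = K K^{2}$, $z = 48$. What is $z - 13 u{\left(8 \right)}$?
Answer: $-6608$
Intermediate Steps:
$u{\left(K \right)} = K^{3}$
$z - 13 u{\left(8 \right)} = 48 - 13 \cdot 8^{3} = 48 - 6656 = -6608$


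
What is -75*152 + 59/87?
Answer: -991741/87 ≈ -11399.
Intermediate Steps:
-75*152 + 59/87 = -11400 + 59*(1/87) = -11400 + 59/87 = -991741/87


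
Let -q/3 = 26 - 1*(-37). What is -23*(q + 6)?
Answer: 4209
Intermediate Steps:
q = -189 (q = -3*(26 - 1*(-37)) = -3*(26 + 37) = -3*63 = -189)
-23*(q + 6) = -23*(-189 + 6) = -23*(-183) = 4209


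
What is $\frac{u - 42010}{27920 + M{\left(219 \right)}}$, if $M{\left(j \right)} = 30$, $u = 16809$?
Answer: $- \frac{25201}{27950} \approx -0.90165$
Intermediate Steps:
$\frac{u - 42010}{27920 + M{\left(219 \right)}} = \frac{16809 - 42010}{27920 + 30} = - \frac{25201}{27950}$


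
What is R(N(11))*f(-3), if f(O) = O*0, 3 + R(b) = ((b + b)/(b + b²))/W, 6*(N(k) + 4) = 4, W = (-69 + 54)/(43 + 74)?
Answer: 0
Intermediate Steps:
W = -5/39 (W = -15/117 = -15*1/117 = -5/39 ≈ -0.12821)
N(k) = -10/3 (N(k) = -4 + (⅙)*4 = -4 + ⅔ = -10/3)
R(b) = -3 - 78*b/(5*(b + b²)) (R(b) = -3 + ((b + b)/(b + b²))/(-5/39) = -3 + ((2*b)/(b + b²))*(-39/5) = -3 + (2*b/(b + b²))*(-39/5) = -3 - 78*b/(5*(b + b²)))
f(O) = 0
R(N(11))*f(-3) = (3*(-31 - 5*(-10/3))/(5*(1 - 10/3)))*0 = (3*(-31 + 50/3)/(5*(-7/3)))*0 = ((⅗)*(-3/7)*(-43/3))*0 = (129/35)*0 = 0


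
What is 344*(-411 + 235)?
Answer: -60544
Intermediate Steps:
344*(-411 + 235) = 344*(-176) = -60544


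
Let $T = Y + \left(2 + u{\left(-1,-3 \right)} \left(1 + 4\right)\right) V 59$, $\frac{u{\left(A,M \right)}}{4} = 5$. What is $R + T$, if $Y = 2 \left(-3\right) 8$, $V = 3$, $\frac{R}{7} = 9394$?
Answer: $83764$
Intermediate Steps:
$R = 65758$ ($R = 7 \cdot 9394 = 65758$)
$u{\left(A,M \right)} = 20$ ($u{\left(A,M \right)} = 4 \cdot 5 = 20$)
$Y = -48$ ($Y = \left(-6\right) 8 = -48$)
$T = 18006$ ($T = -48 + \left(2 + 20 \left(1 + 4\right)\right) 3 \cdot 59 = -48 + \left(2 + 20 \cdot 5\right) 3 \cdot 59 = -48 + \left(2 + 100\right) 3 \cdot 59 = -48 + 102 \cdot 3 \cdot 59 = -48 + 306 \cdot 59 = -48 + 18054 = 18006$)
$R + T = 65758 + 18006 = 83764$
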